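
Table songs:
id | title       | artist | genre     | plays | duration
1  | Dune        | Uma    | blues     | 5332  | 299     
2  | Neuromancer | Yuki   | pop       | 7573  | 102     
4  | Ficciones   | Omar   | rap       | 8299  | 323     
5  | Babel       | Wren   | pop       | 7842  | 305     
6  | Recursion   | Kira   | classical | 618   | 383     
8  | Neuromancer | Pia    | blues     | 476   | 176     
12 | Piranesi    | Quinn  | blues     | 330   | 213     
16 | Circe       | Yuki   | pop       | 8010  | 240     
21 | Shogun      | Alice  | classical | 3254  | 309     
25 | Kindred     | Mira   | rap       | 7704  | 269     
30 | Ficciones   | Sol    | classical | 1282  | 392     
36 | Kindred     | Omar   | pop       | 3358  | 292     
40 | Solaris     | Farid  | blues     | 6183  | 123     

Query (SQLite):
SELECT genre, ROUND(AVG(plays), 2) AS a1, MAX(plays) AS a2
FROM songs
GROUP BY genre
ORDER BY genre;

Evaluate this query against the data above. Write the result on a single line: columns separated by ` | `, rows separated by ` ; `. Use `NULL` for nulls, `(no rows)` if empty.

blues | 3080.25 | 6183 ; classical | 1718 | 3254 ; pop | 6695.75 | 8010 ; rap | 8001.5 | 8299

Group songs by genre.
Per group compute: ROUND(AVG(plays), 2), MAX(plays).
  blues: ids {1, 8, 12, 40} → ROUND(AVG(plays), 2)=3080.25, MAX(plays)=6183
  classical: ids {6, 21, 30} → ROUND(AVG(plays), 2)=1718, MAX(plays)=3254
  pop: ids {2, 5, 16, 36} → ROUND(AVG(plays), 2)=6695.75, MAX(plays)=8010
  rap: ids {4, 25} → ROUND(AVG(plays), 2)=8001.5, MAX(plays)=8299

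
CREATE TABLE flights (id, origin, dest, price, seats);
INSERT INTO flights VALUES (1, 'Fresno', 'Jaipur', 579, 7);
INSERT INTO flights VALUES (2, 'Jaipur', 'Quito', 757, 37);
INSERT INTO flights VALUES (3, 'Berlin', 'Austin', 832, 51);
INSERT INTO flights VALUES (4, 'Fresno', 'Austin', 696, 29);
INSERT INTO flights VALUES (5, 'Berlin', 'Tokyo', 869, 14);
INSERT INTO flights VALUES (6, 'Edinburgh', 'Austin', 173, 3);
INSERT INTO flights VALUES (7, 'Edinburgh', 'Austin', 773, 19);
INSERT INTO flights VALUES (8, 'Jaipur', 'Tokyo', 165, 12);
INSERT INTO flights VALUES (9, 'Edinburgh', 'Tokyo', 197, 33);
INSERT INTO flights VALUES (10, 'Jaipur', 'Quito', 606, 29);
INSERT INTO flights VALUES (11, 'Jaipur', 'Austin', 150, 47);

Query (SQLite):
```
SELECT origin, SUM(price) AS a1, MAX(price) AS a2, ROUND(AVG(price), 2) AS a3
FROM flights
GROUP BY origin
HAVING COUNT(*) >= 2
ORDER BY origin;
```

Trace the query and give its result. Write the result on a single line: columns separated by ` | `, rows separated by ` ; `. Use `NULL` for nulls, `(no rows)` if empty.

Berlin | 1701 | 869 | 850.5 ; Edinburgh | 1143 | 773 | 381 ; Fresno | 1275 | 696 | 637.5 ; Jaipur | 1678 | 757 | 419.5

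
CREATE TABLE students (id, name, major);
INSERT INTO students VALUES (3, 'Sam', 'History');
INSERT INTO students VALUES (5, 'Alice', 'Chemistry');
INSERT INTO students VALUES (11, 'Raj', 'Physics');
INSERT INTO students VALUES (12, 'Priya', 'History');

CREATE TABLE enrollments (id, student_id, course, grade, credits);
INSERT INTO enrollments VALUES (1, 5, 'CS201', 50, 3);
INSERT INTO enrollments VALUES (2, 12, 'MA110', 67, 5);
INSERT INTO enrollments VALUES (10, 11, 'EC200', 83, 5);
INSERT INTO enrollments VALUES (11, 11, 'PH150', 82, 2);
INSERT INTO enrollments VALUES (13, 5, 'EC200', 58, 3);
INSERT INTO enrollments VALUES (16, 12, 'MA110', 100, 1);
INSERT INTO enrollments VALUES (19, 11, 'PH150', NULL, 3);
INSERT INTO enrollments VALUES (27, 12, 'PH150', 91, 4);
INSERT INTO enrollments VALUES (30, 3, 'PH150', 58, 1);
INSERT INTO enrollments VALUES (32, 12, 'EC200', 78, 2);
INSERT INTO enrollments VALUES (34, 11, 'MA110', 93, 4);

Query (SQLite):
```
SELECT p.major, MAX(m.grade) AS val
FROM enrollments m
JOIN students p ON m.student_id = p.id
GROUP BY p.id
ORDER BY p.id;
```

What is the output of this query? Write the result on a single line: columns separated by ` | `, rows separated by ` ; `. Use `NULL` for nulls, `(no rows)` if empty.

History | 58 ; Chemistry | 58 ; Physics | 93 ; History | 100

Join each enrollments row to its students via student_id.
Group joined rows by students.id; compute MAX(m.grade) per group.
  3: ids {30} → MAX(m.grade)=58
  5: ids {1, 13} → MAX(m.grade)=58
  11: ids {10, 11, 19, 34} → MAX(m.grade)=93
  12: ids {2, 16, 27, 32} → MAX(m.grade)=100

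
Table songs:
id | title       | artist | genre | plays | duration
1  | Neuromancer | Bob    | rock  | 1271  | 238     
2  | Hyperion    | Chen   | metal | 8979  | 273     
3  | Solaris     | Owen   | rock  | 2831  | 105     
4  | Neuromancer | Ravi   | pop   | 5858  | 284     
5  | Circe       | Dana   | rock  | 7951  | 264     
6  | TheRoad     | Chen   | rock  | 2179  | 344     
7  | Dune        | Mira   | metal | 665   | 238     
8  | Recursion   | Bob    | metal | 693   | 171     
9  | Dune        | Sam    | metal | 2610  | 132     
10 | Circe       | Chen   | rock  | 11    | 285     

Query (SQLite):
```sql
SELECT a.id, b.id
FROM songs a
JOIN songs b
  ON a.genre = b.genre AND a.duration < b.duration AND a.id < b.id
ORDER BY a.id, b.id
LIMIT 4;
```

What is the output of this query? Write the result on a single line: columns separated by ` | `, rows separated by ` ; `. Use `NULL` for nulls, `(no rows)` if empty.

Pairs (a,b) with same genre, a.duration < b.duration, a.id < b.id.
genre groups: metal:{2,7,8,9} pop:{4} rock:{1,3,5,6,10}
Ordered by (a.id, b.id); first 4.

1 | 5 ; 1 | 6 ; 1 | 10 ; 3 | 5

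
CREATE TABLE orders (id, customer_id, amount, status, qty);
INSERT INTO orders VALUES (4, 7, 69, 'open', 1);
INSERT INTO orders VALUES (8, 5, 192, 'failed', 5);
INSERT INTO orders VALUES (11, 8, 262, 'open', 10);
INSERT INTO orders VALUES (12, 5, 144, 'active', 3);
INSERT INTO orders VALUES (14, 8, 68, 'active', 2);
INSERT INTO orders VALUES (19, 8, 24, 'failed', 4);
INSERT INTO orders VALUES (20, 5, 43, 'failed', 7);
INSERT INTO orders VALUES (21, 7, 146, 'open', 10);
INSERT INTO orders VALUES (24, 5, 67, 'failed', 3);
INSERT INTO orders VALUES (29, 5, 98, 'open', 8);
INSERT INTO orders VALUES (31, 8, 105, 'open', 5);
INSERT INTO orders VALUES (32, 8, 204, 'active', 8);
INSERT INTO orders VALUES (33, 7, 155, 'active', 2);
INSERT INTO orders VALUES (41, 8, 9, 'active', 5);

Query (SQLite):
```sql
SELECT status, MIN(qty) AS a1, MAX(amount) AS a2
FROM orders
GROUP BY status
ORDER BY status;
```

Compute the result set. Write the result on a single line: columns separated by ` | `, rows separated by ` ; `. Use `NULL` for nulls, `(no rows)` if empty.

active | 2 | 204 ; failed | 3 | 192 ; open | 1 | 262

Group orders by status.
Per group compute: MIN(qty), MAX(amount).
  active: ids {12, 14, 32, 33, 41} → MIN(qty)=2, MAX(amount)=204
  failed: ids {8, 19, 20, 24} → MIN(qty)=3, MAX(amount)=192
  open: ids {4, 11, 21, 29, 31} → MIN(qty)=1, MAX(amount)=262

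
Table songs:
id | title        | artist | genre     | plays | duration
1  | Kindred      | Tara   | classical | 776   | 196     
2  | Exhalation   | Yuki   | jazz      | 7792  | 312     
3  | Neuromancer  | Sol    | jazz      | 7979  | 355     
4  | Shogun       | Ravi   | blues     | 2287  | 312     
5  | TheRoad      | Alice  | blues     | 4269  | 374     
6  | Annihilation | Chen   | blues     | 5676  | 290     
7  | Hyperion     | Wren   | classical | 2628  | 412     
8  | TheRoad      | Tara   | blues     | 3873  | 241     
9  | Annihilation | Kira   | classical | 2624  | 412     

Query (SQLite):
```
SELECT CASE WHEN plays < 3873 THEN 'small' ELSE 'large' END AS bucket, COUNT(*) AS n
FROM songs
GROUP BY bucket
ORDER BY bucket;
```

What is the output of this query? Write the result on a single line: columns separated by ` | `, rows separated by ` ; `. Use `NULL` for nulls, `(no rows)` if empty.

Bucket rows by plays < 3873 → 'small' else 'large'; count each bucket.

large | 5 ; small | 4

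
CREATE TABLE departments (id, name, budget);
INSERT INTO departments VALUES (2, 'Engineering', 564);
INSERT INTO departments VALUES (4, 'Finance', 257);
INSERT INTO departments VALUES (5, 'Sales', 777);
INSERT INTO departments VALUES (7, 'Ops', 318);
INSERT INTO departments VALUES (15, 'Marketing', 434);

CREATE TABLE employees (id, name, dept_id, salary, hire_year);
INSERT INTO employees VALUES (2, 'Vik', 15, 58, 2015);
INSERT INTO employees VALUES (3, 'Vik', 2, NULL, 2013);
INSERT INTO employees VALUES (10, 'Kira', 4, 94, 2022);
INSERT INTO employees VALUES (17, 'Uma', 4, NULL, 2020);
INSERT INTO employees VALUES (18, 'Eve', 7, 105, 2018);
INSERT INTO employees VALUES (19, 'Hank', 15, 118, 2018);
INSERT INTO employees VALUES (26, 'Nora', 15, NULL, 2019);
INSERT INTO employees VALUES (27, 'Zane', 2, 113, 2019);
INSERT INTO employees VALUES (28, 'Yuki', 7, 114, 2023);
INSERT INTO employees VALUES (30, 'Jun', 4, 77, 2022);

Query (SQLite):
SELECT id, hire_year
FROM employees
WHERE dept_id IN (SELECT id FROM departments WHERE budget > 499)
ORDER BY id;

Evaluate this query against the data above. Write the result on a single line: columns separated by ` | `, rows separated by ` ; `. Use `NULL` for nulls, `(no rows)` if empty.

Inner query: departments.id where budget > 499.
Outer: keep employees rows whose dept_id is in that set.
Inner query → {2, 5}

3 | 2013 ; 27 | 2019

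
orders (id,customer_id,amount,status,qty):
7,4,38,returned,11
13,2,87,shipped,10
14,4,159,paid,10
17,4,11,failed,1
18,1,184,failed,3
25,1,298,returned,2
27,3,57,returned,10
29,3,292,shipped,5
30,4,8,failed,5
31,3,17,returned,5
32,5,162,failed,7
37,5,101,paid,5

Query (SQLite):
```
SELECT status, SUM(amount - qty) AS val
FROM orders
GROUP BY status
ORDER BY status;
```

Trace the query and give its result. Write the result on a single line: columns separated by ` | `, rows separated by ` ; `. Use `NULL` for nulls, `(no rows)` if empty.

failed | 349 ; paid | 245 ; returned | 382 ; shipped | 364

For each row compute amount - qty.
Group by status; take SUM of the expression per group.
  failed: ids {17, 18, 30, 32} → SUM(amount - qty)=349
  paid: ids {14, 37} → SUM(amount - qty)=245
  returned: ids {7, 25, 27, 31} → SUM(amount - qty)=382
  shipped: ids {13, 29} → SUM(amount - qty)=364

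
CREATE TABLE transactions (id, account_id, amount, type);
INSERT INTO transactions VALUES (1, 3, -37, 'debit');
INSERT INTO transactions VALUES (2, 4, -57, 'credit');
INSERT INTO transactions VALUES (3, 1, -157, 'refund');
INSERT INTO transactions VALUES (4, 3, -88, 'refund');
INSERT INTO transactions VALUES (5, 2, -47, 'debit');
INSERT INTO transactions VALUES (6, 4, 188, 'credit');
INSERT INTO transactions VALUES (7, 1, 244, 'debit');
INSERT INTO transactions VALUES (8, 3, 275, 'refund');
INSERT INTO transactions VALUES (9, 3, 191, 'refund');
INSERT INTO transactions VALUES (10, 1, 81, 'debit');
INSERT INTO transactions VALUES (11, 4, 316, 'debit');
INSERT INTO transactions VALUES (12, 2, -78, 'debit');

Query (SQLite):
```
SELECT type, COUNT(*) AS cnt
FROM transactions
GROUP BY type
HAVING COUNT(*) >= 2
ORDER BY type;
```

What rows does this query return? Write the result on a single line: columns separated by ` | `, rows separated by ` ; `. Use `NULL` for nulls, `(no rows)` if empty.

credit | 2 ; debit | 6 ; refund | 4

Partition transactions by type; compute COUNT(*) within each group.
HAVING: keep groups with count ≥ 2.
  credit: ids {2, 6} → COUNT(*)=2
  debit: ids {1, 5, 7, 10, 11, 12} → COUNT(*)=6
  refund: ids {3, 4, 8, 9} → COUNT(*)=4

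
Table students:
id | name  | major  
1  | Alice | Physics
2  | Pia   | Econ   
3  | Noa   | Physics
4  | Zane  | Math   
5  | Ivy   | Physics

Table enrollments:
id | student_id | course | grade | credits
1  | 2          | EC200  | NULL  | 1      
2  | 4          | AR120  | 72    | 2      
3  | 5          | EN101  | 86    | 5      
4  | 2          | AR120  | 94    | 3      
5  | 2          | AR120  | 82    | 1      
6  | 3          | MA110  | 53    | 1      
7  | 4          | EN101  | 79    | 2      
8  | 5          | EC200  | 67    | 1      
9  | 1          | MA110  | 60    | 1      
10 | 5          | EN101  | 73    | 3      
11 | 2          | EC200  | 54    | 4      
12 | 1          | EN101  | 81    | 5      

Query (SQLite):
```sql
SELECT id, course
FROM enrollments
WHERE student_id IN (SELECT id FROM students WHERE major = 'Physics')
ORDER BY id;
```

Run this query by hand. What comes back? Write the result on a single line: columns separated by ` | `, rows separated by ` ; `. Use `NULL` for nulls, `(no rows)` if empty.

3 | EN101 ; 6 | MA110 ; 8 | EC200 ; 9 | MA110 ; 10 | EN101 ; 12 | EN101

Inner query: students.id where major = 'Physics'.
Outer: keep enrollments rows whose student_id is in that set.
Inner query → {1, 3, 5}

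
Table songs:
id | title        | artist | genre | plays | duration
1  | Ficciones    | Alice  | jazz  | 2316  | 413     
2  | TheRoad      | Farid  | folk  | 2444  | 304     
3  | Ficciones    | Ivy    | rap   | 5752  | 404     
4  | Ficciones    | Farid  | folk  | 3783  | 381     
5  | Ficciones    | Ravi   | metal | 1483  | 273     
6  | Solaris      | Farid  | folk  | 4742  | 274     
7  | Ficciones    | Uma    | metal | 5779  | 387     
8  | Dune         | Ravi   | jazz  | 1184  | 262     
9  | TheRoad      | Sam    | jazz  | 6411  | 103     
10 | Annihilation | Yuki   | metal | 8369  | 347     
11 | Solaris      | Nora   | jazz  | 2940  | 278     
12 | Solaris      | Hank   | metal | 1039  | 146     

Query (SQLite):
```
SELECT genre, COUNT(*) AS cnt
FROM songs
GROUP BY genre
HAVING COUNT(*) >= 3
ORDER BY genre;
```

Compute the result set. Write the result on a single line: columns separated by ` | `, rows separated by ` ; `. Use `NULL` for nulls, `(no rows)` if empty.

folk | 3 ; jazz | 4 ; metal | 4

Partition songs by genre; compute COUNT(*) within each group.
HAVING: keep groups with count ≥ 3.
  folk: ids {2, 4, 6} → COUNT(*)=3
  jazz: ids {1, 8, 9, 11} → COUNT(*)=4
  metal: ids {5, 7, 10, 12} → COUNT(*)=4
  rap: ids {3} → COUNT(*)=1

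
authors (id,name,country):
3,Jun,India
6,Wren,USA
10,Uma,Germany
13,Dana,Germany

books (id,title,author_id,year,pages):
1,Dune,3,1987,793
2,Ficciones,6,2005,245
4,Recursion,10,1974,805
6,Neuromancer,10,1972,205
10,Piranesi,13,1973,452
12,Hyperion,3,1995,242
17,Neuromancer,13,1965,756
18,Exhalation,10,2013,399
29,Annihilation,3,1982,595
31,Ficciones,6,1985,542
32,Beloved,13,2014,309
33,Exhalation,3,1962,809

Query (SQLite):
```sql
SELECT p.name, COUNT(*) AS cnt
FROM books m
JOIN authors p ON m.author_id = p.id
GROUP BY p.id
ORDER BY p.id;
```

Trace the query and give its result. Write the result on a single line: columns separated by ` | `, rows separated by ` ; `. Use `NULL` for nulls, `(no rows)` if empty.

Join each books row to its authors via author_id.
Group joined rows by authors.id; compute COUNT(*) per group.
  3: ids {1, 12, 29, 33} → COUNT(*)=4
  6: ids {2, 31} → COUNT(*)=2
  10: ids {4, 6, 18} → COUNT(*)=3
  13: ids {10, 17, 32} → COUNT(*)=3

Jun | 4 ; Wren | 2 ; Uma | 3 ; Dana | 3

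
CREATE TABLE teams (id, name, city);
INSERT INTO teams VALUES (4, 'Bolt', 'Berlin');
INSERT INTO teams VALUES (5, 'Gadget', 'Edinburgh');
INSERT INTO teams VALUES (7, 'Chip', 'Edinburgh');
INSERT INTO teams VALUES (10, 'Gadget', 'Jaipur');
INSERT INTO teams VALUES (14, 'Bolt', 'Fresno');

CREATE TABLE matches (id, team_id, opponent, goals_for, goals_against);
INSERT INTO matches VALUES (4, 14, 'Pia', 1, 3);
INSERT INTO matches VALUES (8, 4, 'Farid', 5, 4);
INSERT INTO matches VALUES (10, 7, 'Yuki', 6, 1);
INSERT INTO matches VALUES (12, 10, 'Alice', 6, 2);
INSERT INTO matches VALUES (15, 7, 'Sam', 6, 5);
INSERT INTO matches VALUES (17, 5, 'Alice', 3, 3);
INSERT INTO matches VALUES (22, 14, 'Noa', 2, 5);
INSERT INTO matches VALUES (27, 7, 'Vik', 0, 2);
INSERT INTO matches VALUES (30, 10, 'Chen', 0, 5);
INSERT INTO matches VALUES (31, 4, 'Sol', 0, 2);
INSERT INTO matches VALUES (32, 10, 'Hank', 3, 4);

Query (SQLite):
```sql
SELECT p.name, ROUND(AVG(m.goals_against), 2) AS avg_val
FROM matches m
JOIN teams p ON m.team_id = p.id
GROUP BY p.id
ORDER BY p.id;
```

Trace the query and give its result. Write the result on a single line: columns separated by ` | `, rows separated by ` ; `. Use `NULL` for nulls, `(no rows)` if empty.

Bolt | 3 ; Gadget | 3 ; Chip | 2.67 ; Gadget | 3.67 ; Bolt | 4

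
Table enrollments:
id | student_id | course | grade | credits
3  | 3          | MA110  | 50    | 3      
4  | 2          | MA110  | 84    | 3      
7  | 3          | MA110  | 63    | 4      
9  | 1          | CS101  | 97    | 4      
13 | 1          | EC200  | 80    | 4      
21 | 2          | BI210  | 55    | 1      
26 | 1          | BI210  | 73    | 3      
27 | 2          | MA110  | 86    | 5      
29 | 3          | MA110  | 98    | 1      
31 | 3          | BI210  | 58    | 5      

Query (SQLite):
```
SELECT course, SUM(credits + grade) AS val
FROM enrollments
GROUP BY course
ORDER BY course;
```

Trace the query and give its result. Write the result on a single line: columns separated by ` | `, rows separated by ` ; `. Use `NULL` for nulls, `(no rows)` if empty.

BI210 | 195 ; CS101 | 101 ; EC200 | 84 ; MA110 | 397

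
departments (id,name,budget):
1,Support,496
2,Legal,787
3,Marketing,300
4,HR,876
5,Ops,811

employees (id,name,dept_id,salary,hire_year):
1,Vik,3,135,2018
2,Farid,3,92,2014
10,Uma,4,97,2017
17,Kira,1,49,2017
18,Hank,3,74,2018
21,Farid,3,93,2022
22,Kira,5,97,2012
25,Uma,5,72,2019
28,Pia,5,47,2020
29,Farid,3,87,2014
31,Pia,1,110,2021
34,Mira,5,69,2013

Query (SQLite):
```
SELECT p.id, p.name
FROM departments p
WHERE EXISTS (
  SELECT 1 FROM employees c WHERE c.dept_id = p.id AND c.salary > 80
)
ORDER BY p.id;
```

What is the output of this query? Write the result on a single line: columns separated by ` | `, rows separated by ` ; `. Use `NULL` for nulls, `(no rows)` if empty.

1 | Support ; 3 | Marketing ; 4 | HR ; 5 | Ops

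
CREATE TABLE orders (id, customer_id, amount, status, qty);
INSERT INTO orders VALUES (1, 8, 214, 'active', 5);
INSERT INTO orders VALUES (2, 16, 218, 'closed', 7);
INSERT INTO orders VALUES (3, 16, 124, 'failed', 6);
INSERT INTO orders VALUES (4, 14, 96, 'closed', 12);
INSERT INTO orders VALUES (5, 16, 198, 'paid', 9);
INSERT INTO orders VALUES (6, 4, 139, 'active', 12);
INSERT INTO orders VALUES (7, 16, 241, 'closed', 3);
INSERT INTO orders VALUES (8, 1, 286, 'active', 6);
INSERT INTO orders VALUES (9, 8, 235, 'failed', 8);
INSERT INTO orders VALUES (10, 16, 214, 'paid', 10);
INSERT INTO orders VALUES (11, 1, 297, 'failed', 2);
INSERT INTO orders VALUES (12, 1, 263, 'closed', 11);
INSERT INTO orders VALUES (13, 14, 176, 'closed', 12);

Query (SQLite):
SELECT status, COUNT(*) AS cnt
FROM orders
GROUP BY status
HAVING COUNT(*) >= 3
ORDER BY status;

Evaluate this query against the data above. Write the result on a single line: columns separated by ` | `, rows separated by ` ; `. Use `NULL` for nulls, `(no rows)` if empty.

Partition orders by status; compute COUNT(*) within each group.
HAVING: keep groups with count ≥ 3.
  active: ids {1, 6, 8} → COUNT(*)=3
  closed: ids {2, 4, 7, 12, 13} → COUNT(*)=5
  failed: ids {3, 9, 11} → COUNT(*)=3
  paid: ids {5, 10} → COUNT(*)=2

active | 3 ; closed | 5 ; failed | 3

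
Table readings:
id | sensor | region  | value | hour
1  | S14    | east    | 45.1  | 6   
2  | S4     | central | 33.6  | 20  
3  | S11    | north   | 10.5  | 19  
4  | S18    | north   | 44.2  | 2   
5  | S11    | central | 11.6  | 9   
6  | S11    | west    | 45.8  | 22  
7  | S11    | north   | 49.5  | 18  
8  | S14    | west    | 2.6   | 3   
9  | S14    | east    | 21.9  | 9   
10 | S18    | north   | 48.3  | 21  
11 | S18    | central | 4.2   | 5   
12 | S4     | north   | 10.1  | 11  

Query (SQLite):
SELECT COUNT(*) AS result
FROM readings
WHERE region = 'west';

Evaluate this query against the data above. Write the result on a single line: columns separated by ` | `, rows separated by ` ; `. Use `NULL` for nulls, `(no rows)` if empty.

2

Rows where region='west' → value values: [45.8, 2.6].
COUNT(*) counts rows → 2.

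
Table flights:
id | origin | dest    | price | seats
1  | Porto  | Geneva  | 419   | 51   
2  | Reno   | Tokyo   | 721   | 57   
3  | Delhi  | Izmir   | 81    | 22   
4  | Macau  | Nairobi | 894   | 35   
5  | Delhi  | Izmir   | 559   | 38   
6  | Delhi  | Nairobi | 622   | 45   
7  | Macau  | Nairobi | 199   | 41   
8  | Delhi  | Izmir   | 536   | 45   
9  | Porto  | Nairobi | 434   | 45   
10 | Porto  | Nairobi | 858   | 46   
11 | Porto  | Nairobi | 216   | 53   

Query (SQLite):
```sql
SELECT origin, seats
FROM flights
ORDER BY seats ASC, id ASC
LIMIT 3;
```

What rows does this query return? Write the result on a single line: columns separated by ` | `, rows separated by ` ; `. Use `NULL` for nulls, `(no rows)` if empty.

Delhi | 22 ; Macau | 35 ; Delhi | 38

Sort by seats asc, tiebreak id asc: (22, id=3), (35, id=4), (38, id=5), (41, id=7), (45, id=6), (45, id=8) …. Take first 3.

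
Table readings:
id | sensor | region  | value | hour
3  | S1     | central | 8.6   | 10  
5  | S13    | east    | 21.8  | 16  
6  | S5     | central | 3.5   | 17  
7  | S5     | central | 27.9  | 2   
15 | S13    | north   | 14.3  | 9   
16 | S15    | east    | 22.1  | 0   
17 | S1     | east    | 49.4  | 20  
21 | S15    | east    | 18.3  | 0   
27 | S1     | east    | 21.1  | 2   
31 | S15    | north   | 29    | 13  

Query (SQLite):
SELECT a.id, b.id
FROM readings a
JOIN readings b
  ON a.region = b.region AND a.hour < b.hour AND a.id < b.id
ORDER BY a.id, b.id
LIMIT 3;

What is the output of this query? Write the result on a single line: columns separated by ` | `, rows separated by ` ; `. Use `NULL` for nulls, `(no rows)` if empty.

Pairs (a,b) with same region, a.hour < b.hour, a.id < b.id.
region groups: central:{3,6,7} east:{5,16,17,21,27} north:{15,31}
Ordered by (a.id, b.id); first 3.

3 | 6 ; 5 | 17 ; 15 | 31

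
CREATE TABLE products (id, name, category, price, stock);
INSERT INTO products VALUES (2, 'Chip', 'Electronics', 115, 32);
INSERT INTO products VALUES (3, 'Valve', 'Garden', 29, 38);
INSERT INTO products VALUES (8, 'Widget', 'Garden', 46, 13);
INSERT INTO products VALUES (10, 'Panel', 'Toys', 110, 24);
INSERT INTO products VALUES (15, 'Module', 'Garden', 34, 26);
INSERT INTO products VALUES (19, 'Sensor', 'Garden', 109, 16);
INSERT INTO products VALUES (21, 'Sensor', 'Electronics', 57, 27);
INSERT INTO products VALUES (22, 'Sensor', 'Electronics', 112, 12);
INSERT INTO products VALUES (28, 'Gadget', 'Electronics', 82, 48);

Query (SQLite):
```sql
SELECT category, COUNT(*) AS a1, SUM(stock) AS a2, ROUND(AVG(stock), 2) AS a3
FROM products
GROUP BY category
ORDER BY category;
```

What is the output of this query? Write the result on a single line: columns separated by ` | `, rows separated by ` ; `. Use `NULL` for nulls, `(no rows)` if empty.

Electronics | 4 | 119 | 29.75 ; Garden | 4 | 93 | 23.25 ; Toys | 1 | 24 | 24

Group products by category.
Per group compute: COUNT(*), SUM(stock), ROUND(AVG(stock), 2).
  Electronics: ids {2, 21, 22, 28} → COUNT(*)=4, SUM(stock)=119, ROUND(AVG(stock), 2)=29.75
  Garden: ids {3, 8, 15, 19} → COUNT(*)=4, SUM(stock)=93, ROUND(AVG(stock), 2)=23.25
  Toys: ids {10} → COUNT(*)=1, SUM(stock)=24, ROUND(AVG(stock), 2)=24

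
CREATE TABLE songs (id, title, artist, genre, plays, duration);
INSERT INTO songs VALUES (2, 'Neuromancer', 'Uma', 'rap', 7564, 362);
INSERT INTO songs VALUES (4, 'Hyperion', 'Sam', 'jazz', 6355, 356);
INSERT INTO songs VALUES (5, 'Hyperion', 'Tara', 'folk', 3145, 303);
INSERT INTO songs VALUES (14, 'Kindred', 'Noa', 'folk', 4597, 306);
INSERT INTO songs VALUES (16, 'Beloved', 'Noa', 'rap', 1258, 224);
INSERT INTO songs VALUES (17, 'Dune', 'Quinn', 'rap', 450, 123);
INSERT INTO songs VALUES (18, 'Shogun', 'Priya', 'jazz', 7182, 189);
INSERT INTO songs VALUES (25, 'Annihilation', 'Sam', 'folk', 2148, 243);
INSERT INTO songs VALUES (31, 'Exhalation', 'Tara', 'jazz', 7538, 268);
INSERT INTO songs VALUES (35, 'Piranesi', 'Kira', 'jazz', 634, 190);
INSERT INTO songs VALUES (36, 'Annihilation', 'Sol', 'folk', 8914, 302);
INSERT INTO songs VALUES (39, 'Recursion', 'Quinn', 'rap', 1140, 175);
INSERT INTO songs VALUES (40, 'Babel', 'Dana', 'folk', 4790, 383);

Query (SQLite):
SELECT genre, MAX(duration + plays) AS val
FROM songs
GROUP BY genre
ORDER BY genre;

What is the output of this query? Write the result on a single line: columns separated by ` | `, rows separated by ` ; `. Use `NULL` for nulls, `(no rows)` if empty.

folk | 9216 ; jazz | 7806 ; rap | 7926

For each row compute duration + plays.
Group by genre; take MAX of the expression per group.
  folk: ids {5, 14, 25, 36, 40} → MAX(duration + plays)=9216
  jazz: ids {4, 18, 31, 35} → MAX(duration + plays)=7806
  rap: ids {2, 16, 17, 39} → MAX(duration + plays)=7926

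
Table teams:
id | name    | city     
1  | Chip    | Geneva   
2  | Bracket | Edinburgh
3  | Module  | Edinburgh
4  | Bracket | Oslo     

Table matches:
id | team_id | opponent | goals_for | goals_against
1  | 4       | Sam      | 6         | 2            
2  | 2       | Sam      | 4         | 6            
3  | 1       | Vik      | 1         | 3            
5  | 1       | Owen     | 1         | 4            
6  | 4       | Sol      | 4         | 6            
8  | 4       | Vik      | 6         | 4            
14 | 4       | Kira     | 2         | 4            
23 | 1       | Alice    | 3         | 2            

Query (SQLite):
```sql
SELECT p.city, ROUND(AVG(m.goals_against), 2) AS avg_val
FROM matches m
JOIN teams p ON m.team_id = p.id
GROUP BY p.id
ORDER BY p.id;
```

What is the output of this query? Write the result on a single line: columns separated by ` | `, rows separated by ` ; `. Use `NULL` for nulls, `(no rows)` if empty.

Join each matches row to its teams via team_id.
Group joined rows by teams.id; compute ROUND(AVG(m.goals_against), 2) per group.
  1: ids {3, 5, 23} → ROUND(AVG(m.goals_against), 2)=3
  2: ids {2} → ROUND(AVG(m.goals_against), 2)=6
  4: ids {1, 6, 8, 14} → ROUND(AVG(m.goals_against), 2)=4

Geneva | 3 ; Edinburgh | 6 ; Oslo | 4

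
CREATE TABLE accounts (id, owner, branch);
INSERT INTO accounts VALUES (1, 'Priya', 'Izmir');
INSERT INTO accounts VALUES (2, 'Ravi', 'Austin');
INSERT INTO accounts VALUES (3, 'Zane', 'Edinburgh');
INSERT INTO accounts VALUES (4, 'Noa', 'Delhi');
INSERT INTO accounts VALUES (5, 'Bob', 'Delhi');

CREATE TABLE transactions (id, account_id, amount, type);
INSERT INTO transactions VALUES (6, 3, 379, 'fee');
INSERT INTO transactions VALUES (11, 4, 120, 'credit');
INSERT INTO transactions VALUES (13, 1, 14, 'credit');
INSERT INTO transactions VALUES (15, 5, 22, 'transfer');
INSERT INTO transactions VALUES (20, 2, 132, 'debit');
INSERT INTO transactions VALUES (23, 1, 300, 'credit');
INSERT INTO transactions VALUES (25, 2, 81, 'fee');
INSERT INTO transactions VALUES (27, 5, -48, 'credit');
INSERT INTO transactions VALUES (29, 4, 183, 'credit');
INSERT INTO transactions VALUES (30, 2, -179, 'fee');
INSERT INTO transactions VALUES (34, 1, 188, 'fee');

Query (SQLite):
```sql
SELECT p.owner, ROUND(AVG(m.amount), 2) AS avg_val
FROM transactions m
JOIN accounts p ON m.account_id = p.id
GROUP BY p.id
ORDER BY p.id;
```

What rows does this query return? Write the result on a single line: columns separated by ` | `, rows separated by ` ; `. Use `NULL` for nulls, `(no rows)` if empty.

Priya | 167.33 ; Ravi | 11.33 ; Zane | 379 ; Noa | 151.5 ; Bob | -13

Join each transactions row to its accounts via account_id.
Group joined rows by accounts.id; compute ROUND(AVG(m.amount), 2) per group.
  1: ids {13, 23, 34} → ROUND(AVG(m.amount), 2)=167.33
  2: ids {20, 25, 30} → ROUND(AVG(m.amount), 2)=11.33
  3: ids {6} → ROUND(AVG(m.amount), 2)=379
  4: ids {11, 29} → ROUND(AVG(m.amount), 2)=151.5
  5: ids {15, 27} → ROUND(AVG(m.amount), 2)=-13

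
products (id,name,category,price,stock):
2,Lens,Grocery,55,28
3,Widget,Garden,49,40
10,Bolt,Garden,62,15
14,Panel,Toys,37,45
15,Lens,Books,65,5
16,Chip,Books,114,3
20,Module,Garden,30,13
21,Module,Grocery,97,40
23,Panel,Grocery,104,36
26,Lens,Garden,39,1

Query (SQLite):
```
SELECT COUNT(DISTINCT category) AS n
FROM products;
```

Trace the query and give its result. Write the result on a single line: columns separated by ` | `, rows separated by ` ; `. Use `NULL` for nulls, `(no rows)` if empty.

Count distinct non-NULL category values.

4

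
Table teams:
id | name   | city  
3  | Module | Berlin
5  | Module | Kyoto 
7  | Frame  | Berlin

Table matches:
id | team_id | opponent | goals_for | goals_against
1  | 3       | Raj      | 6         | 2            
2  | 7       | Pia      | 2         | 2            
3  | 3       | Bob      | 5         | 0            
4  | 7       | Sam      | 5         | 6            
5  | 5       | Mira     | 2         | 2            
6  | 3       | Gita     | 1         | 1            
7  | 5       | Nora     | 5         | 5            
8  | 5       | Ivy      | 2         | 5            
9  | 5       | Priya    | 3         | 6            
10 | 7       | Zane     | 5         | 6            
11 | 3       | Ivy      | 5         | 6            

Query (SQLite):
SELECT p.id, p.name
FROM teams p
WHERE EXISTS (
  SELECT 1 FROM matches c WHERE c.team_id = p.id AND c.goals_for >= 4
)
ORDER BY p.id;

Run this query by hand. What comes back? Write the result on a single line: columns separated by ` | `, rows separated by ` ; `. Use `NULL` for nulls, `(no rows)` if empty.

For each teams row, check whether any matches with matching team_id has goals_for >= 4.
Keep rows where that is true.

3 | Module ; 5 | Module ; 7 | Frame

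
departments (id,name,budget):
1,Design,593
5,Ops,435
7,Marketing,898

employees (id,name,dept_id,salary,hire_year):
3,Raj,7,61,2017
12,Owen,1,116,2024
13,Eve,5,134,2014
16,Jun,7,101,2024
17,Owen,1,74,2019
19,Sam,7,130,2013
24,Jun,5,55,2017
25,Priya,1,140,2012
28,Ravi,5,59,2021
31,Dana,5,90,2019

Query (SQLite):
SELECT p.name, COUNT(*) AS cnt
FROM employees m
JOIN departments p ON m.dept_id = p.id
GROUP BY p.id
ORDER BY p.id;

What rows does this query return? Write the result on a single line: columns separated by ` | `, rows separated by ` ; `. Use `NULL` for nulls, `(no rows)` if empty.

Join each employees row to its departments via dept_id.
Group joined rows by departments.id; compute COUNT(*) per group.
  1: ids {12, 17, 25} → COUNT(*)=3
  5: ids {13, 24, 28, 31} → COUNT(*)=4
  7: ids {3, 16, 19} → COUNT(*)=3

Design | 3 ; Ops | 4 ; Marketing | 3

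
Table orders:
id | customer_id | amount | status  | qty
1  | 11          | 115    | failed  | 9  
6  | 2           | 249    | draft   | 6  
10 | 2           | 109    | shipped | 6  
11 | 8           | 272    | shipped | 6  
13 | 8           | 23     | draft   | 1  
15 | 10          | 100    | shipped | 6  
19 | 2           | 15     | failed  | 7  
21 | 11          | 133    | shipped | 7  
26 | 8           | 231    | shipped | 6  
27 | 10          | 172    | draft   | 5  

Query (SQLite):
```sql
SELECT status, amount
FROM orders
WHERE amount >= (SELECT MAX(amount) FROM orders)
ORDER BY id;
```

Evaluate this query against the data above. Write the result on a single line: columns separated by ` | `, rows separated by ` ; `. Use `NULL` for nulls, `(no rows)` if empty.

shipped | 272

Scalar subquery: MAX(amount) over all orders rows = 272.
Keep rows where amount >= that value.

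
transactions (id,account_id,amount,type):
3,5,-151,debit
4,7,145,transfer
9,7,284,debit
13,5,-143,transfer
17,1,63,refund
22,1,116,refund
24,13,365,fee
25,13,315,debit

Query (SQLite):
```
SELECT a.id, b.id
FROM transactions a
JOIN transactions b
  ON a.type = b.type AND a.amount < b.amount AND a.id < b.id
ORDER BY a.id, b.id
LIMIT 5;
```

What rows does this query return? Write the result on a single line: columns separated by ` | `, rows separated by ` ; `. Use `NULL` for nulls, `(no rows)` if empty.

3 | 9 ; 3 | 25 ; 9 | 25 ; 17 | 22

Pairs (a,b) with same type, a.amount < b.amount, a.id < b.id.
type groups: debit:{3,9,25} fee:{24} refund:{17,22} transfer:{4,13}
Ordered by (a.id, b.id); first 5.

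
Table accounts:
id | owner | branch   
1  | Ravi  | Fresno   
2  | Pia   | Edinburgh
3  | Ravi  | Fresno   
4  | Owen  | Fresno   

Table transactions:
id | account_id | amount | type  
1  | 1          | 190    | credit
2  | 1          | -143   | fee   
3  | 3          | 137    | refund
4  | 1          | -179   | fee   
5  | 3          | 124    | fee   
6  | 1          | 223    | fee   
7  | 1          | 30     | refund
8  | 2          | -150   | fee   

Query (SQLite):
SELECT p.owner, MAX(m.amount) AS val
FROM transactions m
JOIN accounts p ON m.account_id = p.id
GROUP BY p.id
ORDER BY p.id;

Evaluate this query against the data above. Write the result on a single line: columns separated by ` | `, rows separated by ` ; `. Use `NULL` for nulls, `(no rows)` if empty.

Join each transactions row to its accounts via account_id.
Group joined rows by accounts.id; compute MAX(m.amount) per group.
  1: ids {1, 2, 4, 6, 7} → MAX(m.amount)=223
  2: ids {8} → MAX(m.amount)=-150
  3: ids {3, 5} → MAX(m.amount)=137

Ravi | 223 ; Pia | -150 ; Ravi | 137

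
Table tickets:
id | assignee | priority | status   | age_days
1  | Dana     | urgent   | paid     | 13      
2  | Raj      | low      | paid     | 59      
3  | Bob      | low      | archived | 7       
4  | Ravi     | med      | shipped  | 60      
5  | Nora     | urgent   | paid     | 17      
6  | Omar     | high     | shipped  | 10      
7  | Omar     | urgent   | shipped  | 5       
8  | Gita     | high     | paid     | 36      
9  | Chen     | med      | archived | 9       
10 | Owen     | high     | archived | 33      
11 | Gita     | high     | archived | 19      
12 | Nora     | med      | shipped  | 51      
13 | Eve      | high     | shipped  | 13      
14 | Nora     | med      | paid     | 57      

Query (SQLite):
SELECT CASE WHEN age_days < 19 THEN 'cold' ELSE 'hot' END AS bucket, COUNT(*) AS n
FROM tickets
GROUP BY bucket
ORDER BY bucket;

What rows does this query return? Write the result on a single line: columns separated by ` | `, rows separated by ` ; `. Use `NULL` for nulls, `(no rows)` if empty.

cold | 7 ; hot | 7

Bucket rows by age_days < 19 → 'cold' else 'hot'; count each bucket.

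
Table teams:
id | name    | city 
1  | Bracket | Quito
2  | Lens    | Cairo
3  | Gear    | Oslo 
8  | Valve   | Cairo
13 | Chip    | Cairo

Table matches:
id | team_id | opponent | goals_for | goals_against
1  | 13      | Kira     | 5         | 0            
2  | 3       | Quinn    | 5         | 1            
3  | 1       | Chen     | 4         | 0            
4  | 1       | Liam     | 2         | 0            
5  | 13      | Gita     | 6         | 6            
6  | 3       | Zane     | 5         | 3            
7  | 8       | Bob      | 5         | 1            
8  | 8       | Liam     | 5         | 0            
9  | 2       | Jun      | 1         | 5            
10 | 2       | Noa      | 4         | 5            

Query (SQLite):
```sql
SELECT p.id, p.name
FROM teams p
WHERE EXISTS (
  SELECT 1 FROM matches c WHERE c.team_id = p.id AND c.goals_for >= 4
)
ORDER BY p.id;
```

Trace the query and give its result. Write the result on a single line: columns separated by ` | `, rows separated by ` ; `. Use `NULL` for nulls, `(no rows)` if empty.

1 | Bracket ; 2 | Lens ; 3 | Gear ; 8 | Valve ; 13 | Chip

For each teams row, check whether any matches with matching team_id has goals_for >= 4.
Keep rows where that is true.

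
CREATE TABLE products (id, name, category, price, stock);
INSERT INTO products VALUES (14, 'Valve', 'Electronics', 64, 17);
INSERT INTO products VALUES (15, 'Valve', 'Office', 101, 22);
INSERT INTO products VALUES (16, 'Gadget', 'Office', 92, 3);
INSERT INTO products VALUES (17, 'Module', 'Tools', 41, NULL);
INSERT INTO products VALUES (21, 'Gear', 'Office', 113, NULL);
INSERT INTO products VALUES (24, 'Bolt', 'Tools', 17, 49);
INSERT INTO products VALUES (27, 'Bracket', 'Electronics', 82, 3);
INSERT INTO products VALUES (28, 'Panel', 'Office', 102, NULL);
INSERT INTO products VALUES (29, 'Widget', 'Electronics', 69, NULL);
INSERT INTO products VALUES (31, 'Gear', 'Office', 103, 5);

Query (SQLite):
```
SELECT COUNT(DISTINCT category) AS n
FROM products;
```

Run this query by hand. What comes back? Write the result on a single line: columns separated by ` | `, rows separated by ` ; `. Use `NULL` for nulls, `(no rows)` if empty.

3

Count distinct non-NULL category values.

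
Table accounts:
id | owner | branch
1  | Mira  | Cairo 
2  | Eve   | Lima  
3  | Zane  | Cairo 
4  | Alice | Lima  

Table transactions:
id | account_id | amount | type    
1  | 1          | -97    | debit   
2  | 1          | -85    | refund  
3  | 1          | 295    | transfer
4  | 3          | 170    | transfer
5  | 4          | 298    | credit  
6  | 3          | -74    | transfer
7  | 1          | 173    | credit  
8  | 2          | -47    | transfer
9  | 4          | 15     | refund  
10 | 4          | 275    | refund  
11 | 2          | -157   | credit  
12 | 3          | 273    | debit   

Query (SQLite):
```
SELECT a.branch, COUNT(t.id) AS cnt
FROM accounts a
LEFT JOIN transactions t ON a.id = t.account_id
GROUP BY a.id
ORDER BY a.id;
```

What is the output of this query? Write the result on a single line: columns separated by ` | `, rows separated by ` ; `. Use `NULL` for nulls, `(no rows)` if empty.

Cairo | 4 ; Lima | 2 ; Cairo | 3 ; Lima | 3

LEFT JOIN keeps every accounts row; unmatched ones get NULL for transactions columns.
Group by accounts.id and compute COUNT(t.id). COUNT(col) of an all-NULL group is 0.
  1: ids {1, 2, 3, 7} → COUNT(t.id)=4
  2: ids {8, 11} → COUNT(t.id)=2
  3: ids {4, 6, 12} → COUNT(t.id)=3
  4: ids {5, 9, 10} → COUNT(t.id)=3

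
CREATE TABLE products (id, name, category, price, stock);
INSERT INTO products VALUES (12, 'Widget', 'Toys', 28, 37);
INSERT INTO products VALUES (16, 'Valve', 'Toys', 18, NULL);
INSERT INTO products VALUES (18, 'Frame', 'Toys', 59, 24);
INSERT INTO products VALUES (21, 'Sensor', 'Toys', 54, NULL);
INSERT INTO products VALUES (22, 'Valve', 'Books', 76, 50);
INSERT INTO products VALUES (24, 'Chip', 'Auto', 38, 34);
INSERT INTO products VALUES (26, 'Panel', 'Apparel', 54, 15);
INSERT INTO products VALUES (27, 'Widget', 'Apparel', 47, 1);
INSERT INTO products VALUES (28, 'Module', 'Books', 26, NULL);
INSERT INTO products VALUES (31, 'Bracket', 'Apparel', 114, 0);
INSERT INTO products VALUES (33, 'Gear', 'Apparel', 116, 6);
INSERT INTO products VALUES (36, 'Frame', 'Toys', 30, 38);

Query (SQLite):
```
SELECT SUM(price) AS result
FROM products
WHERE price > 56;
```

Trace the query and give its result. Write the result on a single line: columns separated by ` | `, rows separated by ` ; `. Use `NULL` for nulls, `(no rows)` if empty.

Rows where price > 56 → price values: [59, 76, 114, 116].
SUM of non-NULL values = 365.

365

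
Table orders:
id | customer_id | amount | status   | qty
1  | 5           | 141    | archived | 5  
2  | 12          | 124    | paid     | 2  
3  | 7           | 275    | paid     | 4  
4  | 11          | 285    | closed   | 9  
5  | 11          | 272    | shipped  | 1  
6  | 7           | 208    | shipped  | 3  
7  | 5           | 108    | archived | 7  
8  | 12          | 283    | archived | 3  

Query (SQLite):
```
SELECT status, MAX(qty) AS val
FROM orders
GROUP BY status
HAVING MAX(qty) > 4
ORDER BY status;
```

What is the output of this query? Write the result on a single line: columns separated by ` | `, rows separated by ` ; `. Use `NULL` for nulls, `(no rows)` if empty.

archived | 7 ; closed | 9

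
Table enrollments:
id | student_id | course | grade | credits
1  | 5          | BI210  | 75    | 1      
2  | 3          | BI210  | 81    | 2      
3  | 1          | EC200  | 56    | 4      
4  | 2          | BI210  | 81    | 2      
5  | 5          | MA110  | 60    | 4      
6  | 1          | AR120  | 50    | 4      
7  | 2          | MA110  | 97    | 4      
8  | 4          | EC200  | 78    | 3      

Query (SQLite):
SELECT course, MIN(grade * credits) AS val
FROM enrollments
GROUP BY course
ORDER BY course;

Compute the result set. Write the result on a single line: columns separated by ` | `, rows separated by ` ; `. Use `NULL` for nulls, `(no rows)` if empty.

For each row compute grade * credits.
Group by course; take MIN of the expression per group.
  AR120: ids {6} → MIN(grade * credits)=200
  BI210: ids {1, 2, 4} → MIN(grade * credits)=75
  EC200: ids {3, 8} → MIN(grade * credits)=224
  MA110: ids {5, 7} → MIN(grade * credits)=240

AR120 | 200 ; BI210 | 75 ; EC200 | 224 ; MA110 | 240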